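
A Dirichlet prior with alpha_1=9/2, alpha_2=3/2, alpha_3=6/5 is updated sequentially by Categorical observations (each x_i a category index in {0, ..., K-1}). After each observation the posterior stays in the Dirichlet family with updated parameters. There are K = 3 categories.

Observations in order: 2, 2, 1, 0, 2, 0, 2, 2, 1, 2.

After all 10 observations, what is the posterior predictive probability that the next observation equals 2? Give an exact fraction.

18/43

obs 1: x=2 → posterior Dirichlet(9/2, 3/2, 11/5)
obs 2: x=2 → posterior Dirichlet(9/2, 3/2, 16/5)
obs 3: x=1 → posterior Dirichlet(9/2, 5/2, 16/5)
obs 4: x=0 → posterior Dirichlet(11/2, 5/2, 16/5)
obs 5: x=2 → posterior Dirichlet(11/2, 5/2, 21/5)
obs 6: x=0 → posterior Dirichlet(13/2, 5/2, 21/5)
obs 7: x=2 → posterior Dirichlet(13/2, 5/2, 26/5)
obs 8: x=2 → posterior Dirichlet(13/2, 5/2, 31/5)
obs 9: x=1 → posterior Dirichlet(13/2, 7/2, 31/5)
obs 10: x=2 → posterior Dirichlet(13/2, 7/2, 36/5)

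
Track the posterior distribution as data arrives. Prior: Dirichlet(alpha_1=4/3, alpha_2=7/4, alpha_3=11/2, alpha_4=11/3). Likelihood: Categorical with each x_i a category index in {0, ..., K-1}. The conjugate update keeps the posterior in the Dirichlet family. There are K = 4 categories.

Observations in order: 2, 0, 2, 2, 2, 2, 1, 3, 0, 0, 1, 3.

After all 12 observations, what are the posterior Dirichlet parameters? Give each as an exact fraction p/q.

obs 1: x=2 → posterior Dirichlet(4/3, 7/4, 13/2, 11/3)
obs 2: x=0 → posterior Dirichlet(7/3, 7/4, 13/2, 11/3)
obs 3: x=2 → posterior Dirichlet(7/3, 7/4, 15/2, 11/3)
obs 4: x=2 → posterior Dirichlet(7/3, 7/4, 17/2, 11/3)
obs 5: x=2 → posterior Dirichlet(7/3, 7/4, 19/2, 11/3)
obs 6: x=2 → posterior Dirichlet(7/3, 7/4, 21/2, 11/3)
obs 7: x=1 → posterior Dirichlet(7/3, 11/4, 21/2, 11/3)
obs 8: x=3 → posterior Dirichlet(7/3, 11/4, 21/2, 14/3)
obs 9: x=0 → posterior Dirichlet(10/3, 11/4, 21/2, 14/3)
obs 10: x=0 → posterior Dirichlet(13/3, 11/4, 21/2, 14/3)
obs 11: x=1 → posterior Dirichlet(13/3, 15/4, 21/2, 14/3)
obs 12: x=3 → posterior Dirichlet(13/3, 15/4, 21/2, 17/3)

alpha_1=13/3, alpha_2=15/4, alpha_3=21/2, alpha_4=17/3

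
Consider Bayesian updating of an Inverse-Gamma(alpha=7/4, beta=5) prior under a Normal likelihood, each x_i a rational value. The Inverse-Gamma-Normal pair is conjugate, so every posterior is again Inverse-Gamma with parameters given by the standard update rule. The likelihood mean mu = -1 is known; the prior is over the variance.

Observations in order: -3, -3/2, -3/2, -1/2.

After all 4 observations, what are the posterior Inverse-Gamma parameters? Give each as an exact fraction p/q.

obs 1: x=-3 → posterior Inverse-Gamma(9/4, 7)
obs 2: x=-3/2 → posterior Inverse-Gamma(11/4, 57/8)
obs 3: x=-3/2 → posterior Inverse-Gamma(13/4, 29/4)
obs 4: x=-1/2 → posterior Inverse-Gamma(15/4, 59/8)

alpha=15/4, beta=59/8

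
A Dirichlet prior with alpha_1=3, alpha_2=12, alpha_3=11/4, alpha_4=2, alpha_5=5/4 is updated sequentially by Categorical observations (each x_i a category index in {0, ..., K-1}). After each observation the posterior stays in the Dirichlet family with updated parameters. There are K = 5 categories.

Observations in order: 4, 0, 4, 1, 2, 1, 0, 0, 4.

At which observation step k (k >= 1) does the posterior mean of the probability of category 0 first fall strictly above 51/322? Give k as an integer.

k = 2

obs 1: x=4 → posterior Dirichlet(3, 12, 11/4, 2, 9/4)
obs 2: x=0 → posterior Dirichlet(4, 12, 11/4, 2, 9/4)
obs 3: x=4 → posterior Dirichlet(4, 12, 11/4, 2, 13/4)
obs 4: x=1 → posterior Dirichlet(4, 13, 11/4, 2, 13/4)
obs 5: x=2 → posterior Dirichlet(4, 13, 15/4, 2, 13/4)
obs 6: x=1 → posterior Dirichlet(4, 14, 15/4, 2, 13/4)
obs 7: x=0 → posterior Dirichlet(5, 14, 15/4, 2, 13/4)
obs 8: x=0 → posterior Dirichlet(6, 14, 15/4, 2, 13/4)
obs 9: x=4 → posterior Dirichlet(6, 14, 15/4, 2, 17/4)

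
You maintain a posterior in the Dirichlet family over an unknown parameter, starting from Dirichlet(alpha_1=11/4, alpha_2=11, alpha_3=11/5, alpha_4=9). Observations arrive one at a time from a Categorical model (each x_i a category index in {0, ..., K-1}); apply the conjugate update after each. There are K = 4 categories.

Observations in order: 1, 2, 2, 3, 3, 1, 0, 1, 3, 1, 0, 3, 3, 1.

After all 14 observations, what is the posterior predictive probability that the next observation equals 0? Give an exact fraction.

5/41

obs 1: x=1 → posterior Dirichlet(11/4, 12, 11/5, 9)
obs 2: x=2 → posterior Dirichlet(11/4, 12, 16/5, 9)
obs 3: x=2 → posterior Dirichlet(11/4, 12, 21/5, 9)
obs 4: x=3 → posterior Dirichlet(11/4, 12, 21/5, 10)
obs 5: x=3 → posterior Dirichlet(11/4, 12, 21/5, 11)
obs 6: x=1 → posterior Dirichlet(11/4, 13, 21/5, 11)
obs 7: x=0 → posterior Dirichlet(15/4, 13, 21/5, 11)
obs 8: x=1 → posterior Dirichlet(15/4, 14, 21/5, 11)
obs 9: x=3 → posterior Dirichlet(15/4, 14, 21/5, 12)
obs 10: x=1 → posterior Dirichlet(15/4, 15, 21/5, 12)
obs 11: x=0 → posterior Dirichlet(19/4, 15, 21/5, 12)
obs 12: x=3 → posterior Dirichlet(19/4, 15, 21/5, 13)
obs 13: x=3 → posterior Dirichlet(19/4, 15, 21/5, 14)
obs 14: x=1 → posterior Dirichlet(19/4, 16, 21/5, 14)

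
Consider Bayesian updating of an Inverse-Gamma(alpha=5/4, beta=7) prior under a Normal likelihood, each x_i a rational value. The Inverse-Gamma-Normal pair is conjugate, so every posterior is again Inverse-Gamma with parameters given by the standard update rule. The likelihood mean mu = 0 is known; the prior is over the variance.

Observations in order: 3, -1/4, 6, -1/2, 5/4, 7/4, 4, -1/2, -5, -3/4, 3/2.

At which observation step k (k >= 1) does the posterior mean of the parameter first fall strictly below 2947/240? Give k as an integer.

obs 1: x=3 → posterior Inverse-Gamma(7/4, 23/2)
obs 2: x=-1/4 → posterior Inverse-Gamma(9/4, 369/32)
obs 3: x=6 → posterior Inverse-Gamma(11/4, 945/32)
obs 4: x=-1/2 → posterior Inverse-Gamma(13/4, 949/32)
obs 5: x=5/4 → posterior Inverse-Gamma(15/4, 487/16)
obs 6: x=7/4 → posterior Inverse-Gamma(17/4, 1023/32)
obs 7: x=4 → posterior Inverse-Gamma(19/4, 1279/32)
obs 8: x=-1/2 → posterior Inverse-Gamma(21/4, 1283/32)
obs 9: x=-5 → posterior Inverse-Gamma(23/4, 1683/32)
obs 10: x=-3/4 → posterior Inverse-Gamma(25/4, 423/8)
obs 11: x=3/2 → posterior Inverse-Gamma(27/4, 54)

k = 2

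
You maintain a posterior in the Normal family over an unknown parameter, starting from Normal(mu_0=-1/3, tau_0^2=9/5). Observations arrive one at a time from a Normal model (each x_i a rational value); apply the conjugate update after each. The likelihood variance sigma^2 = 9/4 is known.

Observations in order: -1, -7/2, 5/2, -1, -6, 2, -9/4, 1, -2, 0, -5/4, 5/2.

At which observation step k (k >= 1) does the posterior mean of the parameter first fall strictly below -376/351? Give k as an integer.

k = 2

obs 1: x=-1 → posterior Normal(-17/27, 1)
obs 2: x=-7/2 → posterior Normal(-59/39, 9/13)
obs 3: x=5/2 → posterior Normal(-29/51, 9/17)
obs 4: x=-1 → posterior Normal(-41/63, 3/7)
obs 5: x=-6 → posterior Normal(-113/75, 9/25)
obs 6: x=2 → posterior Normal(-89/87, 9/29)
obs 7: x=-9/4 → posterior Normal(-116/99, 3/11)
obs 8: x=1 → posterior Normal(-104/111, 9/37)
obs 9: x=-2 → posterior Normal(-128/123, 9/41)
obs 10: x=0 → posterior Normal(-128/135, 1/5)
obs 11: x=-5/4 → posterior Normal(-143/147, 9/49)
obs 12: x=5/2 → posterior Normal(-113/159, 9/53)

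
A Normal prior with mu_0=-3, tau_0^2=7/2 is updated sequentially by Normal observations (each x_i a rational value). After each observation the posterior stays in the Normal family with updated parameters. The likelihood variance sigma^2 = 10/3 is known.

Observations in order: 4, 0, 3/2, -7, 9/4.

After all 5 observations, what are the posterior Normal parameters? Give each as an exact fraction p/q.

obs 1: x=4 → posterior Normal(24/41, 70/41)
obs 2: x=0 → posterior Normal(12/31, 35/31)
obs 3: x=3/2 → posterior Normal(111/166, 70/83)
obs 4: x=-7 → posterior Normal(-183/208, 35/52)
obs 5: x=9/4 → posterior Normal(-177/500, 14/25)

mu_0=-177/500, tau_0^2=14/25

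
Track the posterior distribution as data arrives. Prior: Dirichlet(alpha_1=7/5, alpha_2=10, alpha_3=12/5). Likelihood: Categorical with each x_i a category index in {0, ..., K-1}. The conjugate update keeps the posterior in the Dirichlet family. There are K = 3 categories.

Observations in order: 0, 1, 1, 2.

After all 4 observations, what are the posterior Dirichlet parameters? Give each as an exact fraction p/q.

alpha_1=12/5, alpha_2=12, alpha_3=17/5

obs 1: x=0 → posterior Dirichlet(12/5, 10, 12/5)
obs 2: x=1 → posterior Dirichlet(12/5, 11, 12/5)
obs 3: x=1 → posterior Dirichlet(12/5, 12, 12/5)
obs 4: x=2 → posterior Dirichlet(12/5, 12, 17/5)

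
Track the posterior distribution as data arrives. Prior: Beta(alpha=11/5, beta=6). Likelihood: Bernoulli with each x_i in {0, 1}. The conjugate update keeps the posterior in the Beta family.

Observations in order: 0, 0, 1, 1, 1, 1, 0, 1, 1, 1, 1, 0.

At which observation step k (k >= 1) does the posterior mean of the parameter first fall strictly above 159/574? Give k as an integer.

k = 3

obs 1: x=0 → posterior Beta(11/5, 7)
obs 2: x=0 → posterior Beta(11/5, 8)
obs 3: x=1 → posterior Beta(16/5, 8)
obs 4: x=1 → posterior Beta(21/5, 8)
obs 5: x=1 → posterior Beta(26/5, 8)
obs 6: x=1 → posterior Beta(31/5, 8)
obs 7: x=0 → posterior Beta(31/5, 9)
obs 8: x=1 → posterior Beta(36/5, 9)
obs 9: x=1 → posterior Beta(41/5, 9)
obs 10: x=1 → posterior Beta(46/5, 9)
obs 11: x=1 → posterior Beta(51/5, 9)
obs 12: x=0 → posterior Beta(51/5, 10)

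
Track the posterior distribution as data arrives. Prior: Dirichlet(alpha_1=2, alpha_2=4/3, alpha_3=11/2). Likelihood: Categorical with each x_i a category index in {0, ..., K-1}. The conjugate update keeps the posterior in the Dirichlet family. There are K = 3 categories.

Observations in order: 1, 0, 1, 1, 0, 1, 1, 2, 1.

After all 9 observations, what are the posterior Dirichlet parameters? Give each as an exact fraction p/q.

alpha_1=4, alpha_2=22/3, alpha_3=13/2

obs 1: x=1 → posterior Dirichlet(2, 7/3, 11/2)
obs 2: x=0 → posterior Dirichlet(3, 7/3, 11/2)
obs 3: x=1 → posterior Dirichlet(3, 10/3, 11/2)
obs 4: x=1 → posterior Dirichlet(3, 13/3, 11/2)
obs 5: x=0 → posterior Dirichlet(4, 13/3, 11/2)
obs 6: x=1 → posterior Dirichlet(4, 16/3, 11/2)
obs 7: x=1 → posterior Dirichlet(4, 19/3, 11/2)
obs 8: x=2 → posterior Dirichlet(4, 19/3, 13/2)
obs 9: x=1 → posterior Dirichlet(4, 22/3, 13/2)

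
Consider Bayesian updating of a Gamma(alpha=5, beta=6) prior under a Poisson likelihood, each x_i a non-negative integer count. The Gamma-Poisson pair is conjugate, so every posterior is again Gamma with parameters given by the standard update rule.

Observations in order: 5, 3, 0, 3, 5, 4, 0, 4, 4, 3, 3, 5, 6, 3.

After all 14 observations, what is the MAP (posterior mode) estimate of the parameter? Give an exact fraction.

13/5

obs 1: x=5 → posterior Gamma(10, 7)
obs 2: x=3 → posterior Gamma(13, 8)
obs 3: x=0 → posterior Gamma(13, 9)
obs 4: x=3 → posterior Gamma(16, 10)
obs 5: x=5 → posterior Gamma(21, 11)
obs 6: x=4 → posterior Gamma(25, 12)
obs 7: x=0 → posterior Gamma(25, 13)
obs 8: x=4 → posterior Gamma(29, 14)
obs 9: x=4 → posterior Gamma(33, 15)
obs 10: x=3 → posterior Gamma(36, 16)
obs 11: x=3 → posterior Gamma(39, 17)
obs 12: x=5 → posterior Gamma(44, 18)
obs 13: x=6 → posterior Gamma(50, 19)
obs 14: x=3 → posterior Gamma(53, 20)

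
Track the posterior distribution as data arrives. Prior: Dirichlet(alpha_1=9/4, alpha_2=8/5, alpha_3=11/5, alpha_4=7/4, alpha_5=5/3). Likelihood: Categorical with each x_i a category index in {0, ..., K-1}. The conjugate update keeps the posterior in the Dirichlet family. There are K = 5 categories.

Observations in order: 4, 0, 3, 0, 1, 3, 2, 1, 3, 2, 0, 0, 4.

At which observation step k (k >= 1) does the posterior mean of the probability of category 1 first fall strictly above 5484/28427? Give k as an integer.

obs 1: x=4 → posterior Dirichlet(9/4, 8/5, 11/5, 7/4, 8/3)
obs 2: x=0 → posterior Dirichlet(13/4, 8/5, 11/5, 7/4, 8/3)
obs 3: x=3 → posterior Dirichlet(13/4, 8/5, 11/5, 11/4, 8/3)
obs 4: x=0 → posterior Dirichlet(17/4, 8/5, 11/5, 11/4, 8/3)
obs 5: x=1 → posterior Dirichlet(17/4, 13/5, 11/5, 11/4, 8/3)
obs 6: x=3 → posterior Dirichlet(17/4, 13/5, 11/5, 15/4, 8/3)
obs 7: x=2 → posterior Dirichlet(17/4, 13/5, 16/5, 15/4, 8/3)
obs 8: x=1 → posterior Dirichlet(17/4, 18/5, 16/5, 15/4, 8/3)
obs 9: x=3 → posterior Dirichlet(17/4, 18/5, 16/5, 19/4, 8/3)
obs 10: x=2 → posterior Dirichlet(17/4, 18/5, 21/5, 19/4, 8/3)
obs 11: x=0 → posterior Dirichlet(21/4, 18/5, 21/5, 19/4, 8/3)
obs 12: x=0 → posterior Dirichlet(25/4, 18/5, 21/5, 19/4, 8/3)
obs 13: x=4 → posterior Dirichlet(25/4, 18/5, 21/5, 19/4, 11/3)

k = 8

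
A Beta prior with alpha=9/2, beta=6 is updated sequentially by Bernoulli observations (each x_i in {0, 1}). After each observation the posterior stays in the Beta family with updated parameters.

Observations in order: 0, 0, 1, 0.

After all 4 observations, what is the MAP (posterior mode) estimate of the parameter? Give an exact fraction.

9/25

obs 1: x=0 → posterior Beta(9/2, 7)
obs 2: x=0 → posterior Beta(9/2, 8)
obs 3: x=1 → posterior Beta(11/2, 8)
obs 4: x=0 → posterior Beta(11/2, 9)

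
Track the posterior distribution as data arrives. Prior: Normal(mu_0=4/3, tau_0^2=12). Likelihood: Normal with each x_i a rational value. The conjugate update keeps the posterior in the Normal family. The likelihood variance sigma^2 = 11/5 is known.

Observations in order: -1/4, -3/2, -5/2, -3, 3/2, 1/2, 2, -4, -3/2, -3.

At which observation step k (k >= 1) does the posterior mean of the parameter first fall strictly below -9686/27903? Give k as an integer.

obs 1: x=-1/4 → posterior Normal(-1/213, 132/71)
obs 2: x=-3/2 → posterior Normal(-271/393, 132/131)
obs 3: x=-5/2 → posterior Normal(-721/573, 132/191)
obs 4: x=-3 → posterior Normal(-1261/753, 132/251)
obs 5: x=3/2 → posterior Normal(-991/933, 132/311)
obs 6: x=1/2 → posterior Normal(-17/21, 132/371)
obs 7: x=2 → posterior Normal(-541/1293, 132/431)
obs 8: x=-4 → posterior Normal(-1261/1473, 132/491)
obs 9: x=-3/2 → posterior Normal(-1531/1653, 132/551)
obs 10: x=-3 → posterior Normal(-2071/1833, 132/611)

k = 2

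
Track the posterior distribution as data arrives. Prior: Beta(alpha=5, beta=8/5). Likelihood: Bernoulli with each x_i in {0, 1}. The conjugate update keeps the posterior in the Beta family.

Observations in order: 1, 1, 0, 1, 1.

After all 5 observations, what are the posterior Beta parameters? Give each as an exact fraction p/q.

obs 1: x=1 → posterior Beta(6, 8/5)
obs 2: x=1 → posterior Beta(7, 8/5)
obs 3: x=0 → posterior Beta(7, 13/5)
obs 4: x=1 → posterior Beta(8, 13/5)
obs 5: x=1 → posterior Beta(9, 13/5)

alpha=9, beta=13/5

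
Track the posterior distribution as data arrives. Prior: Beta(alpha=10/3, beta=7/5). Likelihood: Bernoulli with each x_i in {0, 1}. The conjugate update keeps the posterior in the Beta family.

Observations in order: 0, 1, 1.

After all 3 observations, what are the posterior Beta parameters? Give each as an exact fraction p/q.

obs 1: x=0 → posterior Beta(10/3, 12/5)
obs 2: x=1 → posterior Beta(13/3, 12/5)
obs 3: x=1 → posterior Beta(16/3, 12/5)

alpha=16/3, beta=12/5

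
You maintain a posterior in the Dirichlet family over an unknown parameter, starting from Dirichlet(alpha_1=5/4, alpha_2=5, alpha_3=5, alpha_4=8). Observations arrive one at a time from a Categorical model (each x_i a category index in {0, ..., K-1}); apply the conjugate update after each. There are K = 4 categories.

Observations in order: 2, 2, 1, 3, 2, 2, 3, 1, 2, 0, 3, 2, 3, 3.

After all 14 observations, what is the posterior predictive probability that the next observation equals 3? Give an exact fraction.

52/133

obs 1: x=2 → posterior Dirichlet(5/4, 5, 6, 8)
obs 2: x=2 → posterior Dirichlet(5/4, 5, 7, 8)
obs 3: x=1 → posterior Dirichlet(5/4, 6, 7, 8)
obs 4: x=3 → posterior Dirichlet(5/4, 6, 7, 9)
obs 5: x=2 → posterior Dirichlet(5/4, 6, 8, 9)
obs 6: x=2 → posterior Dirichlet(5/4, 6, 9, 9)
obs 7: x=3 → posterior Dirichlet(5/4, 6, 9, 10)
obs 8: x=1 → posterior Dirichlet(5/4, 7, 9, 10)
obs 9: x=2 → posterior Dirichlet(5/4, 7, 10, 10)
obs 10: x=0 → posterior Dirichlet(9/4, 7, 10, 10)
obs 11: x=3 → posterior Dirichlet(9/4, 7, 10, 11)
obs 12: x=2 → posterior Dirichlet(9/4, 7, 11, 11)
obs 13: x=3 → posterior Dirichlet(9/4, 7, 11, 12)
obs 14: x=3 → posterior Dirichlet(9/4, 7, 11, 13)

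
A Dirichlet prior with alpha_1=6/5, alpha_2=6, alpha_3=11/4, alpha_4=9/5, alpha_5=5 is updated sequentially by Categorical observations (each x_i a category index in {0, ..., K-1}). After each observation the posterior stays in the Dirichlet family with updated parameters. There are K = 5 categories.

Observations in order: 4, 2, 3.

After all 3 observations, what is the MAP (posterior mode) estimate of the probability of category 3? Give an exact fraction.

obs 1: x=4 → posterior Dirichlet(6/5, 6, 11/4, 9/5, 6)
obs 2: x=2 → posterior Dirichlet(6/5, 6, 15/4, 9/5, 6)
obs 3: x=3 → posterior Dirichlet(6/5, 6, 15/4, 14/5, 6)

36/295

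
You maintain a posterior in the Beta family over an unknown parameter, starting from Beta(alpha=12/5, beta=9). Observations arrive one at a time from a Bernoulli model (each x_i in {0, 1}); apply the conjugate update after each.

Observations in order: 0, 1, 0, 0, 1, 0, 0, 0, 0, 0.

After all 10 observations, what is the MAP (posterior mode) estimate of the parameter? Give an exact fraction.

17/97

obs 1: x=0 → posterior Beta(12/5, 10)
obs 2: x=1 → posterior Beta(17/5, 10)
obs 3: x=0 → posterior Beta(17/5, 11)
obs 4: x=0 → posterior Beta(17/5, 12)
obs 5: x=1 → posterior Beta(22/5, 12)
obs 6: x=0 → posterior Beta(22/5, 13)
obs 7: x=0 → posterior Beta(22/5, 14)
obs 8: x=0 → posterior Beta(22/5, 15)
obs 9: x=0 → posterior Beta(22/5, 16)
obs 10: x=0 → posterior Beta(22/5, 17)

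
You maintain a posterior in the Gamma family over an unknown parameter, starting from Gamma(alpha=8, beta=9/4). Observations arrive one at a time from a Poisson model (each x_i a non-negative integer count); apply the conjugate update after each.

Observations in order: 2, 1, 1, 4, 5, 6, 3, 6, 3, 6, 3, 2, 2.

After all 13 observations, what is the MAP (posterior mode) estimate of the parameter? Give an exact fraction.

obs 1: x=2 → posterior Gamma(10, 13/4)
obs 2: x=1 → posterior Gamma(11, 17/4)
obs 3: x=1 → posterior Gamma(12, 21/4)
obs 4: x=4 → posterior Gamma(16, 25/4)
obs 5: x=5 → posterior Gamma(21, 29/4)
obs 6: x=6 → posterior Gamma(27, 33/4)
obs 7: x=3 → posterior Gamma(30, 37/4)
obs 8: x=6 → posterior Gamma(36, 41/4)
obs 9: x=3 → posterior Gamma(39, 45/4)
obs 10: x=6 → posterior Gamma(45, 49/4)
obs 11: x=3 → posterior Gamma(48, 53/4)
obs 12: x=2 → posterior Gamma(50, 57/4)
obs 13: x=2 → posterior Gamma(52, 61/4)

204/61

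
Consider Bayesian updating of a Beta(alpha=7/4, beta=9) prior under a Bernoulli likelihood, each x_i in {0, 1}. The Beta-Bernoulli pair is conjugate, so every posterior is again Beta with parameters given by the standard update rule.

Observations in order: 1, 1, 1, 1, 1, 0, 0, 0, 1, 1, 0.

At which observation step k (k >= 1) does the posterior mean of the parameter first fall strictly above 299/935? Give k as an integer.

obs 1: x=1 → posterior Beta(11/4, 9)
obs 2: x=1 → posterior Beta(15/4, 9)
obs 3: x=1 → posterior Beta(19/4, 9)
obs 4: x=1 → posterior Beta(23/4, 9)
obs 5: x=1 → posterior Beta(27/4, 9)
obs 6: x=0 → posterior Beta(27/4, 10)
obs 7: x=0 → posterior Beta(27/4, 11)
obs 8: x=0 → posterior Beta(27/4, 12)
obs 9: x=1 → posterior Beta(31/4, 12)
obs 10: x=1 → posterior Beta(35/4, 12)
obs 11: x=0 → posterior Beta(35/4, 13)

k = 3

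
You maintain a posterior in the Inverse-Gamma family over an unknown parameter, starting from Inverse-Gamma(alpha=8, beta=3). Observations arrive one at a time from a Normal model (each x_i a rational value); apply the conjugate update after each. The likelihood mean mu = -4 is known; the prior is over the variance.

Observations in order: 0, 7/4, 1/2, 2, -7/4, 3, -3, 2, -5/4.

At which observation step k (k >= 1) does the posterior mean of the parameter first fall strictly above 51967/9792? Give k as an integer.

obs 1: x=0 → posterior Inverse-Gamma(17/2, 11)
obs 2: x=7/4 → posterior Inverse-Gamma(9, 881/32)
obs 3: x=1/2 → posterior Inverse-Gamma(19/2, 1205/32)
obs 4: x=2 → posterior Inverse-Gamma(10, 1781/32)
obs 5: x=-7/4 → posterior Inverse-Gamma(21/2, 931/16)
obs 6: x=3 → posterior Inverse-Gamma(11, 1323/16)
obs 7: x=-3 → posterior Inverse-Gamma(23/2, 1331/16)
obs 8: x=2 → posterior Inverse-Gamma(12, 1619/16)
obs 9: x=-5/4 → posterior Inverse-Gamma(25/2, 3359/32)

k = 4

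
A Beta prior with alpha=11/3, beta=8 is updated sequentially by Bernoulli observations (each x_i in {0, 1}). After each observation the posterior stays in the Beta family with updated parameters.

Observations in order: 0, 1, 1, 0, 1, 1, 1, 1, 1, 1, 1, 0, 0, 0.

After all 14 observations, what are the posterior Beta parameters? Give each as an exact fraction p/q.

alpha=38/3, beta=13

obs 1: x=0 → posterior Beta(11/3, 9)
obs 2: x=1 → posterior Beta(14/3, 9)
obs 3: x=1 → posterior Beta(17/3, 9)
obs 4: x=0 → posterior Beta(17/3, 10)
obs 5: x=1 → posterior Beta(20/3, 10)
obs 6: x=1 → posterior Beta(23/3, 10)
obs 7: x=1 → posterior Beta(26/3, 10)
obs 8: x=1 → posterior Beta(29/3, 10)
obs 9: x=1 → posterior Beta(32/3, 10)
obs 10: x=1 → posterior Beta(35/3, 10)
obs 11: x=1 → posterior Beta(38/3, 10)
obs 12: x=0 → posterior Beta(38/3, 11)
obs 13: x=0 → posterior Beta(38/3, 12)
obs 14: x=0 → posterior Beta(38/3, 13)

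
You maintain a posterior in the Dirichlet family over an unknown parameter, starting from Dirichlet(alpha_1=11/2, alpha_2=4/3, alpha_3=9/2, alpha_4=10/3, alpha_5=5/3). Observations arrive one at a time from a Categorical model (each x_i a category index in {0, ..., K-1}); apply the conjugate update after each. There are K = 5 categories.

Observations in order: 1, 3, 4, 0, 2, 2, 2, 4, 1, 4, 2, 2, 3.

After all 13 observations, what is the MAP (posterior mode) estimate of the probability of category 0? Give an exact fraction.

33/146

obs 1: x=1 → posterior Dirichlet(11/2, 7/3, 9/2, 10/3, 5/3)
obs 2: x=3 → posterior Dirichlet(11/2, 7/3, 9/2, 13/3, 5/3)
obs 3: x=4 → posterior Dirichlet(11/2, 7/3, 9/2, 13/3, 8/3)
obs 4: x=0 → posterior Dirichlet(13/2, 7/3, 9/2, 13/3, 8/3)
obs 5: x=2 → posterior Dirichlet(13/2, 7/3, 11/2, 13/3, 8/3)
obs 6: x=2 → posterior Dirichlet(13/2, 7/3, 13/2, 13/3, 8/3)
obs 7: x=2 → posterior Dirichlet(13/2, 7/3, 15/2, 13/3, 8/3)
obs 8: x=4 → posterior Dirichlet(13/2, 7/3, 15/2, 13/3, 11/3)
obs 9: x=1 → posterior Dirichlet(13/2, 10/3, 15/2, 13/3, 11/3)
obs 10: x=4 → posterior Dirichlet(13/2, 10/3, 15/2, 13/3, 14/3)
obs 11: x=2 → posterior Dirichlet(13/2, 10/3, 17/2, 13/3, 14/3)
obs 12: x=2 → posterior Dirichlet(13/2, 10/3, 19/2, 13/3, 14/3)
obs 13: x=3 → posterior Dirichlet(13/2, 10/3, 19/2, 16/3, 14/3)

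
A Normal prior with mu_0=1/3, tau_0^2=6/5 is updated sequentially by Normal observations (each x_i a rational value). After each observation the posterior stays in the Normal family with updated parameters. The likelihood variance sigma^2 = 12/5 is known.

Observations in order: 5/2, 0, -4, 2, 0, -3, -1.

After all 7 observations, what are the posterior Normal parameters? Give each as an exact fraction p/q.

mu_0=-17/54, tau_0^2=4/15

obs 1: x=5/2 → posterior Normal(19/18, 4/5)
obs 2: x=0 → posterior Normal(19/24, 3/5)
obs 3: x=-4 → posterior Normal(-1/6, 12/25)
obs 4: x=2 → posterior Normal(7/36, 2/5)
obs 5: x=0 → posterior Normal(1/6, 12/35)
obs 6: x=-3 → posterior Normal(-11/48, 3/10)
obs 7: x=-1 → posterior Normal(-17/54, 4/15)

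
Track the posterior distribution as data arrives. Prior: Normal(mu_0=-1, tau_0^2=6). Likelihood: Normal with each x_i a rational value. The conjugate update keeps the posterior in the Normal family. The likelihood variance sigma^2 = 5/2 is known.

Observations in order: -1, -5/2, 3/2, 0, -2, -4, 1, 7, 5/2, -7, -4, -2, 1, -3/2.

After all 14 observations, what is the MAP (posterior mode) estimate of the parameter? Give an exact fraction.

-137/173

obs 1: x=-1 → posterior Normal(-1, 30/17)
obs 2: x=-5/2 → posterior Normal(-47/29, 30/29)
obs 3: x=3/2 → posterior Normal(-29/41, 30/41)
obs 4: x=0 → posterior Normal(-29/53, 30/53)
obs 5: x=-2 → posterior Normal(-53/65, 6/13)
obs 6: x=-4 → posterior Normal(-101/77, 30/77)
obs 7: x=1 → posterior Normal(-1, 30/89)
obs 8: x=7 → posterior Normal(-5/101, 30/101)
obs 9: x=5/2 → posterior Normal(25/113, 30/113)
obs 10: x=-7 → posterior Normal(-59/125, 6/25)
obs 11: x=-4 → posterior Normal(-107/137, 30/137)
obs 12: x=-2 → posterior Normal(-131/149, 30/149)
obs 13: x=1 → posterior Normal(-17/23, 30/161)
obs 14: x=-3/2 → posterior Normal(-137/173, 30/173)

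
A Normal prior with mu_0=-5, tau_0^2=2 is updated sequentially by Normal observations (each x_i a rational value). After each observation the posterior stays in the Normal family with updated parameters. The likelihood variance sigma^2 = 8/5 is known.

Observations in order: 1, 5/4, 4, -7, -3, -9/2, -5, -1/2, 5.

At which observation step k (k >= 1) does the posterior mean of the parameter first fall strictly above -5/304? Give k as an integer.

obs 1: x=1 → posterior Normal(-5/3, 8/9)
obs 2: x=5/4 → posterior Normal(-5/8, 4/7)
obs 3: x=4 → posterior Normal(45/76, 8/19)
obs 4: x=-7 → posterior Normal(-95/96, 1/3)
obs 5: x=-3 → posterior Normal(-155/116, 8/29)
obs 6: x=-9/2 → posterior Normal(-245/136, 4/17)
obs 7: x=-5 → posterior Normal(-115/52, 8/39)
obs 8: x=-1/2 → posterior Normal(-355/176, 2/11)
obs 9: x=5 → posterior Normal(-255/196, 8/49)

k = 3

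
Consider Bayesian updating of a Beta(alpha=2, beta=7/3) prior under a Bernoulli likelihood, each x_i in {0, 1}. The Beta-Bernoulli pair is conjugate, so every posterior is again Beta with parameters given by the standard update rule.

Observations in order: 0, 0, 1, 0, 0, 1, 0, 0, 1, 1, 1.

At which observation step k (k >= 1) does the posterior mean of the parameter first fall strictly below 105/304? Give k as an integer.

obs 1: x=0 → posterior Beta(2, 10/3)
obs 2: x=0 → posterior Beta(2, 13/3)
obs 3: x=1 → posterior Beta(3, 13/3)
obs 4: x=0 → posterior Beta(3, 16/3)
obs 5: x=0 → posterior Beta(3, 19/3)
obs 6: x=1 → posterior Beta(4, 19/3)
obs 7: x=0 → posterior Beta(4, 22/3)
obs 8: x=0 → posterior Beta(4, 25/3)
obs 9: x=1 → posterior Beta(5, 25/3)
obs 10: x=1 → posterior Beta(6, 25/3)
obs 11: x=1 → posterior Beta(7, 25/3)

k = 2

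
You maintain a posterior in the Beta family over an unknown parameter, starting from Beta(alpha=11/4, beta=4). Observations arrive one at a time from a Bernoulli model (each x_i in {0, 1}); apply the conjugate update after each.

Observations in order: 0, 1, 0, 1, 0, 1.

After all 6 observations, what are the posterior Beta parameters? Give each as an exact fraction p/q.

alpha=23/4, beta=7

obs 1: x=0 → posterior Beta(11/4, 5)
obs 2: x=1 → posterior Beta(15/4, 5)
obs 3: x=0 → posterior Beta(15/4, 6)
obs 4: x=1 → posterior Beta(19/4, 6)
obs 5: x=0 → posterior Beta(19/4, 7)
obs 6: x=1 → posterior Beta(23/4, 7)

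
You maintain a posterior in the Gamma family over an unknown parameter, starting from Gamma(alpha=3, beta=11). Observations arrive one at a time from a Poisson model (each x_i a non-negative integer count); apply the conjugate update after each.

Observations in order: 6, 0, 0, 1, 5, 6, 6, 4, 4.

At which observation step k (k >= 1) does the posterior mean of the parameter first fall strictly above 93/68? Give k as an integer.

obs 1: x=6 → posterior Gamma(9, 12)
obs 2: x=0 → posterior Gamma(9, 13)
obs 3: x=0 → posterior Gamma(9, 14)
obs 4: x=1 → posterior Gamma(10, 15)
obs 5: x=5 → posterior Gamma(15, 16)
obs 6: x=6 → posterior Gamma(21, 17)
obs 7: x=6 → posterior Gamma(27, 18)
obs 8: x=4 → posterior Gamma(31, 19)
obs 9: x=4 → posterior Gamma(35, 20)

k = 7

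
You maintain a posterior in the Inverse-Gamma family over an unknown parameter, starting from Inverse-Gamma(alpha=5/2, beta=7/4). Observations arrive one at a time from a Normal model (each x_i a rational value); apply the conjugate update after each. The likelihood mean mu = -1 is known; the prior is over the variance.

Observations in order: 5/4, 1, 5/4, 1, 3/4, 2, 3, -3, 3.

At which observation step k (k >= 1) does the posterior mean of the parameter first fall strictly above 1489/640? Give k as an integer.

k = 2

obs 1: x=5/4 → posterior Inverse-Gamma(3, 137/32)
obs 2: x=1 → posterior Inverse-Gamma(7/2, 201/32)
obs 3: x=5/4 → posterior Inverse-Gamma(4, 141/16)
obs 4: x=1 → posterior Inverse-Gamma(9/2, 173/16)
obs 5: x=3/4 → posterior Inverse-Gamma(5, 395/32)
obs 6: x=2 → posterior Inverse-Gamma(11/2, 539/32)
obs 7: x=3 → posterior Inverse-Gamma(6, 795/32)
obs 8: x=-3 → posterior Inverse-Gamma(13/2, 859/32)
obs 9: x=3 → posterior Inverse-Gamma(7, 1115/32)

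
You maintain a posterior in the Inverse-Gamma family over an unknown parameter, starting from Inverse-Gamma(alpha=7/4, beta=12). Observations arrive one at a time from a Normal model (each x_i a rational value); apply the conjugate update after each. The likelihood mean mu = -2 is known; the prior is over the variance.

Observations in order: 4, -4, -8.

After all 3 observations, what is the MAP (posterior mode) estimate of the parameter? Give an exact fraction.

200/17

obs 1: x=4 → posterior Inverse-Gamma(9/4, 30)
obs 2: x=-4 → posterior Inverse-Gamma(11/4, 32)
obs 3: x=-8 → posterior Inverse-Gamma(13/4, 50)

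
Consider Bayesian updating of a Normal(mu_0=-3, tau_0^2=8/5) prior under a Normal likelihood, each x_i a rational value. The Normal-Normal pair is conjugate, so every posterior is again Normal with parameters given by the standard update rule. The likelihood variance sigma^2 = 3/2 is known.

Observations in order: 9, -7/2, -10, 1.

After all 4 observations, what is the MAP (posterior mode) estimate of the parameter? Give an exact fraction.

-101/79

obs 1: x=9 → posterior Normal(99/31, 24/31)
obs 2: x=-7/2 → posterior Normal(43/47, 24/47)
obs 3: x=-10 → posterior Normal(-13/7, 8/21)
obs 4: x=1 → posterior Normal(-101/79, 24/79)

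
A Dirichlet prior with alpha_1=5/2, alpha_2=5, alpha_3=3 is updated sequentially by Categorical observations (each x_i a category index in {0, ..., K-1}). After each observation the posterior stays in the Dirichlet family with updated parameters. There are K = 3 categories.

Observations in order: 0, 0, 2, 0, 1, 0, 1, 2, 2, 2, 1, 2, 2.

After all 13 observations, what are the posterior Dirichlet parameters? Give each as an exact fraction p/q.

alpha_1=13/2, alpha_2=8, alpha_3=9

obs 1: x=0 → posterior Dirichlet(7/2, 5, 3)
obs 2: x=0 → posterior Dirichlet(9/2, 5, 3)
obs 3: x=2 → posterior Dirichlet(9/2, 5, 4)
obs 4: x=0 → posterior Dirichlet(11/2, 5, 4)
obs 5: x=1 → posterior Dirichlet(11/2, 6, 4)
obs 6: x=0 → posterior Dirichlet(13/2, 6, 4)
obs 7: x=1 → posterior Dirichlet(13/2, 7, 4)
obs 8: x=2 → posterior Dirichlet(13/2, 7, 5)
obs 9: x=2 → posterior Dirichlet(13/2, 7, 6)
obs 10: x=2 → posterior Dirichlet(13/2, 7, 7)
obs 11: x=1 → posterior Dirichlet(13/2, 8, 7)
obs 12: x=2 → posterior Dirichlet(13/2, 8, 8)
obs 13: x=2 → posterior Dirichlet(13/2, 8, 9)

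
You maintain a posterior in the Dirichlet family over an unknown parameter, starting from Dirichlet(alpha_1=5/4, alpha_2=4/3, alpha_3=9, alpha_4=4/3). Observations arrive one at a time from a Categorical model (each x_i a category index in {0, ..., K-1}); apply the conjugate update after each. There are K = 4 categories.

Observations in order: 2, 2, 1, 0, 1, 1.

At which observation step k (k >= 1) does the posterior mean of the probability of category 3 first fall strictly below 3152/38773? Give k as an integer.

k = 4

obs 1: x=2 → posterior Dirichlet(5/4, 4/3, 10, 4/3)
obs 2: x=2 → posterior Dirichlet(5/4, 4/3, 11, 4/3)
obs 3: x=1 → posterior Dirichlet(5/4, 7/3, 11, 4/3)
obs 4: x=0 → posterior Dirichlet(9/4, 7/3, 11, 4/3)
obs 5: x=1 → posterior Dirichlet(9/4, 10/3, 11, 4/3)
obs 6: x=1 → posterior Dirichlet(9/4, 13/3, 11, 4/3)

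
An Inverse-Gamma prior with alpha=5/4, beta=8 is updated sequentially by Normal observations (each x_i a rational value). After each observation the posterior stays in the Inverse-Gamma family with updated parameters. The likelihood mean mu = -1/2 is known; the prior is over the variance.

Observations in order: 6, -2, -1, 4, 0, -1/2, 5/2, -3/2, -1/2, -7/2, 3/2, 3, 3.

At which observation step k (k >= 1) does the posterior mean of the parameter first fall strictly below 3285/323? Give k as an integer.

k = 9

obs 1: x=6 → posterior Inverse-Gamma(7/4, 233/8)
obs 2: x=-2 → posterior Inverse-Gamma(9/4, 121/4)
obs 3: x=-1 → posterior Inverse-Gamma(11/4, 243/8)
obs 4: x=4 → posterior Inverse-Gamma(13/4, 81/2)
obs 5: x=0 → posterior Inverse-Gamma(15/4, 325/8)
obs 6: x=-1/2 → posterior Inverse-Gamma(17/4, 325/8)
obs 7: x=5/2 → posterior Inverse-Gamma(19/4, 361/8)
obs 8: x=-3/2 → posterior Inverse-Gamma(21/4, 365/8)
obs 9: x=-1/2 → posterior Inverse-Gamma(23/4, 365/8)
obs 10: x=-7/2 → posterior Inverse-Gamma(25/4, 401/8)
obs 11: x=3/2 → posterior Inverse-Gamma(27/4, 417/8)
obs 12: x=3 → posterior Inverse-Gamma(29/4, 233/4)
obs 13: x=3 → posterior Inverse-Gamma(31/4, 515/8)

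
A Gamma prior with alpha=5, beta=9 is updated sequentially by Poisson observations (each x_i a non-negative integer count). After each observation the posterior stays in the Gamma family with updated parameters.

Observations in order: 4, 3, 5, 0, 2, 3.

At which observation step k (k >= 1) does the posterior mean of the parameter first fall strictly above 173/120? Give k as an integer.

obs 1: x=4 → posterior Gamma(9, 10)
obs 2: x=3 → posterior Gamma(12, 11)
obs 3: x=5 → posterior Gamma(17, 12)
obs 4: x=0 → posterior Gamma(17, 13)
obs 5: x=2 → posterior Gamma(19, 14)
obs 6: x=3 → posterior Gamma(22, 15)

k = 6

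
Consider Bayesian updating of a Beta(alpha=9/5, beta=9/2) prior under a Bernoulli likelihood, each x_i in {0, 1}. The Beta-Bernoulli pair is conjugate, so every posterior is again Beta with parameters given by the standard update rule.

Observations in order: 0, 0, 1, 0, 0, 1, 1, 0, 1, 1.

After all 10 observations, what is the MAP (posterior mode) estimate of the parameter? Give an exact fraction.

58/143

obs 1: x=0 → posterior Beta(9/5, 11/2)
obs 2: x=0 → posterior Beta(9/5, 13/2)
obs 3: x=1 → posterior Beta(14/5, 13/2)
obs 4: x=0 → posterior Beta(14/5, 15/2)
obs 5: x=0 → posterior Beta(14/5, 17/2)
obs 6: x=1 → posterior Beta(19/5, 17/2)
obs 7: x=1 → posterior Beta(24/5, 17/2)
obs 8: x=0 → posterior Beta(24/5, 19/2)
obs 9: x=1 → posterior Beta(29/5, 19/2)
obs 10: x=1 → posterior Beta(34/5, 19/2)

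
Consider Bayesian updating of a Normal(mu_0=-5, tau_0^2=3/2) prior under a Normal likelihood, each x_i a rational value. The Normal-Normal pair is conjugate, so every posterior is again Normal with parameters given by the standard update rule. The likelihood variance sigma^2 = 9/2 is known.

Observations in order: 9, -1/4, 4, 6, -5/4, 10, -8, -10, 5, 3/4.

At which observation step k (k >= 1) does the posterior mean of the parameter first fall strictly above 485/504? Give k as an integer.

k = 6

obs 1: x=9 → posterior Normal(-3/2, 9/8)
obs 2: x=-1/4 → posterior Normal(-5/4, 9/10)
obs 3: x=4 → posterior Normal(-3/8, 3/4)
obs 4: x=6 → posterior Normal(15/28, 9/14)
obs 5: x=-5/4 → posterior Normal(5/16, 9/16)
obs 6: x=10 → posterior Normal(25/18, 1/2)
obs 7: x=-8 → posterior Normal(9/20, 9/20)
obs 8: x=-10 → posterior Normal(-1/2, 9/22)
obs 9: x=5 → posterior Normal(-1/24, 3/8)
obs 10: x=3/4 → posterior Normal(1/52, 9/26)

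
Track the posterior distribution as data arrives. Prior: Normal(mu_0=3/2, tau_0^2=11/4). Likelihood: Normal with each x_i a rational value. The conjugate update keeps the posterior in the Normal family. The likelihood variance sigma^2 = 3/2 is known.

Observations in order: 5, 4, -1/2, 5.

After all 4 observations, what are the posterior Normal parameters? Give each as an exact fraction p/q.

mu_0=63/20, tau_0^2=33/100

obs 1: x=5 → posterior Normal(64/17, 33/34)
obs 2: x=4 → posterior Normal(27/7, 33/56)
obs 3: x=-1/2 → posterior Normal(205/78, 11/26)
obs 4: x=5 → posterior Normal(63/20, 33/100)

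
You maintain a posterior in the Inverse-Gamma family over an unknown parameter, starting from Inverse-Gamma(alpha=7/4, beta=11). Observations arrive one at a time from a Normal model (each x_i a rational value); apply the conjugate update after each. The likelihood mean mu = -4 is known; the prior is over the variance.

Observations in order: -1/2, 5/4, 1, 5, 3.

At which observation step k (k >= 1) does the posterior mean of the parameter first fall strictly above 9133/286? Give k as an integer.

obs 1: x=-1/2 → posterior Inverse-Gamma(9/4, 137/8)
obs 2: x=5/4 → posterior Inverse-Gamma(11/4, 989/32)
obs 3: x=1 → posterior Inverse-Gamma(13/4, 1389/32)
obs 4: x=5 → posterior Inverse-Gamma(15/4, 2685/32)
obs 5: x=3 → posterior Inverse-Gamma(17/4, 3469/32)

k = 5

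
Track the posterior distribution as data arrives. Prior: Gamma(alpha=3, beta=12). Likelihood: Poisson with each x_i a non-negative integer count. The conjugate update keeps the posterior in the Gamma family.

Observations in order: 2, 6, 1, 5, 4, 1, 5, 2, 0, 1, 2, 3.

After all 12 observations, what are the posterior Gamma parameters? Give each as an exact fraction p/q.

obs 1: x=2 → posterior Gamma(5, 13)
obs 2: x=6 → posterior Gamma(11, 14)
obs 3: x=1 → posterior Gamma(12, 15)
obs 4: x=5 → posterior Gamma(17, 16)
obs 5: x=4 → posterior Gamma(21, 17)
obs 6: x=1 → posterior Gamma(22, 18)
obs 7: x=5 → posterior Gamma(27, 19)
obs 8: x=2 → posterior Gamma(29, 20)
obs 9: x=0 → posterior Gamma(29, 21)
obs 10: x=1 → posterior Gamma(30, 22)
obs 11: x=2 → posterior Gamma(32, 23)
obs 12: x=3 → posterior Gamma(35, 24)

alpha=35, beta=24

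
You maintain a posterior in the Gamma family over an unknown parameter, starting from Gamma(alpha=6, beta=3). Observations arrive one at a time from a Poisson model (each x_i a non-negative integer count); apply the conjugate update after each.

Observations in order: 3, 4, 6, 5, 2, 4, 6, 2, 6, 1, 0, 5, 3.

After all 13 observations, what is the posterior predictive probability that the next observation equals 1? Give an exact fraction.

348846966152095680936853466702158307056340003514318931029905113088/2781261054089634417978685260068829533776361098661640987380359813729

obs 1: x=3 → posterior Gamma(9, 4)
obs 2: x=4 → posterior Gamma(13, 5)
obs 3: x=6 → posterior Gamma(19, 6)
obs 4: x=5 → posterior Gamma(24, 7)
obs 5: x=2 → posterior Gamma(26, 8)
obs 6: x=4 → posterior Gamma(30, 9)
obs 7: x=6 → posterior Gamma(36, 10)
obs 8: x=2 → posterior Gamma(38, 11)
obs 9: x=6 → posterior Gamma(44, 12)
obs 10: x=1 → posterior Gamma(45, 13)
obs 11: x=0 → posterior Gamma(45, 14)
obs 12: x=5 → posterior Gamma(50, 15)
obs 13: x=3 → posterior Gamma(53, 16)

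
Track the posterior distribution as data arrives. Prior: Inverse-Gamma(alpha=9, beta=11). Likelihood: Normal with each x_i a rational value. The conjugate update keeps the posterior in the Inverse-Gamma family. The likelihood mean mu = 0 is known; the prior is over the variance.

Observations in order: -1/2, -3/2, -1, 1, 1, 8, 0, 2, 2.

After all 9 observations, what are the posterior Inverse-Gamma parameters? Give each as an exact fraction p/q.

obs 1: x=-1/2 → posterior Inverse-Gamma(19/2, 89/8)
obs 2: x=-3/2 → posterior Inverse-Gamma(10, 49/4)
obs 3: x=-1 → posterior Inverse-Gamma(21/2, 51/4)
obs 4: x=1 → posterior Inverse-Gamma(11, 53/4)
obs 5: x=1 → posterior Inverse-Gamma(23/2, 55/4)
obs 6: x=8 → posterior Inverse-Gamma(12, 183/4)
obs 7: x=0 → posterior Inverse-Gamma(25/2, 183/4)
obs 8: x=2 → posterior Inverse-Gamma(13, 191/4)
obs 9: x=2 → posterior Inverse-Gamma(27/2, 199/4)

alpha=27/2, beta=199/4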